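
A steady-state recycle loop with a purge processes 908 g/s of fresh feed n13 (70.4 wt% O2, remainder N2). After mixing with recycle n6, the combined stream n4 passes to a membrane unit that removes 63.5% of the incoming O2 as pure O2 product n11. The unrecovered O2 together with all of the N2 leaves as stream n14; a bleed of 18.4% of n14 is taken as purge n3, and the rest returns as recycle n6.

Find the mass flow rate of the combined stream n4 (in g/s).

2371 g/s

N2 enters only via n13 and leaves only via the purge: 908×0.296 = 0.184×(N2 in n14), and the membrane unit passes all N2, so N2 in n4 = N2 in n14 = 1460.7 g/s.
O2 in n4: m_A = 908×0.704 + (1−0.184)·(1−0.635)·m_A, so m_A = 639.23/0.7022 = 910.38 g/s.
n4 = 910.38 + 1460.7 = 2371.1 g/s.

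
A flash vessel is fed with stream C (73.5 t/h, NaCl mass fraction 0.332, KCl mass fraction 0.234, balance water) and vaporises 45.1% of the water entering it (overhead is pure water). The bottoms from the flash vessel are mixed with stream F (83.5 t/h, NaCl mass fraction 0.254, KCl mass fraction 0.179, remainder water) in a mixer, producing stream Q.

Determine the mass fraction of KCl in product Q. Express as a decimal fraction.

0.225

Vapour removed = 0.451×0.434×73.5 = 14.386 t/h; concentrate = 59.114 t/h.
KCl reaching the mixer = 17.199 (from concentrate) + 83.5×0.179 = 32.145 t/h.
Product flow = 59.114 + 83.5 = 142.61 t/h; KCl fraction = 0.225.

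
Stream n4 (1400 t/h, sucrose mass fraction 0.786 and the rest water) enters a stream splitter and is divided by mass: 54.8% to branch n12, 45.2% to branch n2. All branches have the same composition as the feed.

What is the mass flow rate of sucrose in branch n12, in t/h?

Branch n12 total = 0.548×1400 = 767.2 t/h.
sucrose in n12 = 0.786×767.2 = 603.02 t/h.

603 t/h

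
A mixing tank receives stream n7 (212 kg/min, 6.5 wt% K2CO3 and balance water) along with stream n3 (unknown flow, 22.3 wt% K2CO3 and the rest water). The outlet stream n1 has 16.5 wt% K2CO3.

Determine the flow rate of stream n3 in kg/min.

Let n3 be the unknown flow. Total out = 212 + n3.
K2CO3 balance: 13.78 + 0.223·n3 = 0.165·(212 + n3)
(0.223 − 0.165)·n3 = 0.165×212 − 13.78 = 21.2
n3 = 21.2 / 0.058 = 365.52 kg/min

365.5 kg/min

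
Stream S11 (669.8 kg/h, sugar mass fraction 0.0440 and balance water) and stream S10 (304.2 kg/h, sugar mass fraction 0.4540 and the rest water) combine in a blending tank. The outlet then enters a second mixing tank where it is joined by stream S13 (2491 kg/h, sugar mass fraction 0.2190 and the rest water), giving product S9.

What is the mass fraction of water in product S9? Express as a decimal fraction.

0.7942

Overall, product flow = 3465 kg/h.
water in = 669.8×0.956 + 304.2×0.546 + 2491×0.781 = 2751.9 kg/h.
water fraction in S9 = 0.7942.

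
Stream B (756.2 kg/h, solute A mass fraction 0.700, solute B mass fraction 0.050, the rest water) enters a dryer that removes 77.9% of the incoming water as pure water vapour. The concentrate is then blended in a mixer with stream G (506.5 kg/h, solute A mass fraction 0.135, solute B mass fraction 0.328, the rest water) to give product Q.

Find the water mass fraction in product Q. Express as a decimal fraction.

0.281

Vapour removed = 0.779×0.250×756.2 = 147.27 kg/h; concentrate = 608.93 kg/h.
water reaching the mixer = 41.78 (from concentrate) + 506.5×0.537 = 313.77 kg/h.
Product flow = 608.93 + 506.5 = 1115.4 kg/h; water fraction = 0.281.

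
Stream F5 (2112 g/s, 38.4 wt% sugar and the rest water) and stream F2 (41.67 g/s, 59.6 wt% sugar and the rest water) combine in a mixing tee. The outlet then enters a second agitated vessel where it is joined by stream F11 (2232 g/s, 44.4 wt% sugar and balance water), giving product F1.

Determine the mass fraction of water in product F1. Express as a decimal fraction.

0.583

Overall, product flow = 4385.7 g/s.
water in = 2112×0.616 + 41.67×0.404 + 2232×0.556 = 2558.8 g/s.
water fraction in F1 = 0.583.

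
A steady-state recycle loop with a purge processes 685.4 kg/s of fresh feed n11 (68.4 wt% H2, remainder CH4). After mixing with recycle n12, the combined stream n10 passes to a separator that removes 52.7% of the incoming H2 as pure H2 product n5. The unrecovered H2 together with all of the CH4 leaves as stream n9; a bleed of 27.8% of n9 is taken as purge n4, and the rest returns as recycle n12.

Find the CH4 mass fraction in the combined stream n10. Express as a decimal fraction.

CH4 enters only via n11 and leaves only via the purge: 685.4×0.316 = 0.278×(CH4 in n9), and the separator passes all CH4, so CH4 in n10 = CH4 in n9 = 779.09 kg/s.
H2 in n10: m_A = 685.4×0.684 + (1−0.278)·(1−0.527)·m_A, so m_A = 468.81/0.6585 = 711.95 kg/s.
n10 = 711.95 + 779.09 = 1491 kg/s.
CH4 fraction in n10 = 779.09/1491 = 0.523.

0.523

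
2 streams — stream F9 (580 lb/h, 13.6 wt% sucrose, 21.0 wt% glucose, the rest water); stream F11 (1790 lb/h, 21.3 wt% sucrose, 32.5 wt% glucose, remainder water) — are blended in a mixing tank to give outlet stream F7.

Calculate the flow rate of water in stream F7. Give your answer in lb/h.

1206 lb/h

water out = water in = 580×0.654 + 1790×0.462 = 1206.3 lb/h.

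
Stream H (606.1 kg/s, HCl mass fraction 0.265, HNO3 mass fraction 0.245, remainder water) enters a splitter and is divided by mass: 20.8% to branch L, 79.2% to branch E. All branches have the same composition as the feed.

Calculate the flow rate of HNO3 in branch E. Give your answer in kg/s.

Branch E total = 0.792×606.1 = 480.03 kg/s.
HNO3 in E = 0.245×480.03 = 117.61 kg/s.

117.6 kg/s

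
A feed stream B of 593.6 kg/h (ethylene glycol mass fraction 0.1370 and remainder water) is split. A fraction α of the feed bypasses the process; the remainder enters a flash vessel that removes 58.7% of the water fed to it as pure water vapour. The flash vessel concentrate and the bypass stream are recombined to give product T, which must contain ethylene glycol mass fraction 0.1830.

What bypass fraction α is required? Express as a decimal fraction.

All 593.6×0.137 = 81.323 kg/h of ethylene glycol reaches T, so T = 81.323/0.183 = 444.39 kg/h and vapour = 149.21 kg/h.
The evaporator receives (1−α)·593.6 of feed at 0.863 water and removes 0.587 of that water:
0.587×0.863×(1−α)×593.6 = 149.21
(1−α) = 149.21/300.71 = 0.4962;  α = 0.5038.

0.504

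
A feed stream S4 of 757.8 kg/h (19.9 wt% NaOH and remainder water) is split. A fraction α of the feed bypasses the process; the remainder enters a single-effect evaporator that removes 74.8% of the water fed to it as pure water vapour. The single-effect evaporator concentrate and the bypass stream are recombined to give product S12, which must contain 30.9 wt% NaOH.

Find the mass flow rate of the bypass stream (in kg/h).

307.5 kg/h

All 757.8×0.199 = 150.8 kg/h of NaOH reaches S12, so S12 = 150.8/0.309 = 488.03 kg/h and vapour = 269.77 kg/h.
The evaporator receives (1−α)·757.8 of feed at 0.801 water and removes 0.748 of that water:
0.748×0.801×(1−α)×757.8 = 269.77
(1−α) = 269.77/454.03 = 0.5942;  α = 0.4058.
Bypass flow = 0.4058×757.8 = 307.55 kg/h.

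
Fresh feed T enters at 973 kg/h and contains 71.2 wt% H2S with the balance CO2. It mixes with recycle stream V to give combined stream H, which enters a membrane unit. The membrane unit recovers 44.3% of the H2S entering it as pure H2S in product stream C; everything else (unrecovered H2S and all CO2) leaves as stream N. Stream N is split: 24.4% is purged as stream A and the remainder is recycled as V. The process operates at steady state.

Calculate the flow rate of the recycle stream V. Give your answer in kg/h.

CO2 enters only via T and leaves only via the purge: 973×0.288 = 0.244×(CO2 in N), and the membrane unit passes all CO2, so CO2 in H = CO2 in N = 1148.5 kg/h.
H2S in H: m_A = 973×0.712 + (1−0.244)·(1−0.443)·m_A, so m_A = 692.78/0.5789 = 1196.7 kg/h.
N = (1−0.443)×1196.7 + 1148.5 = 1815 kg/h.
Recycle V = (1−0.244)×1815 = 1372.2 kg/h.

1372 kg/h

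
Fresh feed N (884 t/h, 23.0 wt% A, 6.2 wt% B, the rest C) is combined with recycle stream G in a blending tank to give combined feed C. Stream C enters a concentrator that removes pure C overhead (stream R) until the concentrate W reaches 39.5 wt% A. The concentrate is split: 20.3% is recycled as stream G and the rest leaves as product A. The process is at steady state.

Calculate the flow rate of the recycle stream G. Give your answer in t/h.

131.1 t/h

Overall A balance (none leaves overhead): A in fresh feed = A in product, i.e. 884×0.230 = (1−0.203)·W·0.395.
W = 203.32/(0.395×0.797) = 645.84 t/h.
Recycle G = 0.203×645.84 = 131.11 t/h.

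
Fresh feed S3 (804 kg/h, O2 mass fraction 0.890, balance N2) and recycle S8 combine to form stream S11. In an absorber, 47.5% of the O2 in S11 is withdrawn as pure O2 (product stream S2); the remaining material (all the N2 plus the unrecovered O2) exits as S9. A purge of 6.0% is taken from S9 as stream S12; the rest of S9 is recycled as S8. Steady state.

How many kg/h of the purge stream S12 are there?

132.9 kg/h

N2 enters only via S3 and leaves only via the purge: 804×0.110 = 0.060×(N2 in S9), and the absorber passes all N2, so N2 in S11 = N2 in S9 = 1474 kg/h.
O2 in S11: m_A = 804×0.890 + (1−0.060)·(1−0.475)·m_A, so m_A = 715.56/0.5065 = 1412.8 kg/h.
S9 = (1−0.475)×1412.8 + 1474 = 2215.7 kg/h.
Purge S12 = 0.060×2215.7 = 132.94 kg/h.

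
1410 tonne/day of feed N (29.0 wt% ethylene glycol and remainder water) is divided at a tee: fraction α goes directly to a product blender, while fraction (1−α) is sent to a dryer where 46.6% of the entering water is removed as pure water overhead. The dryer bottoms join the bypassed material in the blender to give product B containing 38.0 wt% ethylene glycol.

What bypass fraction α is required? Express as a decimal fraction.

All 1410×0.290 = 408.9 tonne/day of ethylene glycol reaches B, so B = 408.9/0.380 = 1076.1 tonne/day and vapour = 333.95 tonne/day.
The evaporator receives (1−α)·1410 of feed at 0.710 water and removes 0.466 of that water:
0.466×0.710×(1−α)×1410 = 333.95
(1−α) = 333.95/466.51 = 0.7158;  α = 0.2842.

0.284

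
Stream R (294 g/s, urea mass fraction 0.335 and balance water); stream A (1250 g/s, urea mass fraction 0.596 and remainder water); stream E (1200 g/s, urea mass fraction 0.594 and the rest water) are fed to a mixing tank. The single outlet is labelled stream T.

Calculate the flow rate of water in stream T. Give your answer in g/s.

water out = water in = 294×0.665 + 1250×0.404 + 1200×0.406 = 1187.7 g/s.

1188 g/s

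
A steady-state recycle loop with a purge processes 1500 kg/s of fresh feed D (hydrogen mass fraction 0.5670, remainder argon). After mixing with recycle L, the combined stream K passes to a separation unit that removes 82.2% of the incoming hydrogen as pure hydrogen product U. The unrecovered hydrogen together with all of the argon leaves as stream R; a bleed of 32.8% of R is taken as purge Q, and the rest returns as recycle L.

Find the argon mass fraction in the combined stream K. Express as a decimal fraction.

argon enters only via D and leaves only via the purge: 1500×0.433 = 0.328×(argon in R), and the separation unit passes all argon, so argon in K = argon in R = 1980.2 kg/s.
hydrogen in K: m_A = 1500×0.567 + (1−0.328)·(1−0.822)·m_A, so m_A = 850.5/0.8804 = 966.06 kg/s.
K = 966.06 + 1980.2 = 2946.2 kg/s.
argon fraction in K = 1980.2/2946.2 = 0.6721.

0.6721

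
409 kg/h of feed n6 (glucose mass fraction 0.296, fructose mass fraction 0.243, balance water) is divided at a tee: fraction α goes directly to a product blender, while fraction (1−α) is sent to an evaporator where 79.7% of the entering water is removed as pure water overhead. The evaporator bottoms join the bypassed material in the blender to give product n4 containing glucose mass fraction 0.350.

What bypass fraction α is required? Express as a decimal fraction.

All 409×0.296 = 121.06 kg/h of glucose reaches n4, so n4 = 121.06/0.350 = 345.9 kg/h and vapour = 63.103 kg/h.
The evaporator receives (1−α)·409 of feed at 0.461 water and removes 0.797 of that water:
0.797×0.461×(1−α)×409 = 63.103
(1−α) = 63.103/150.27 = 0.4199;  α = 0.5801.

0.580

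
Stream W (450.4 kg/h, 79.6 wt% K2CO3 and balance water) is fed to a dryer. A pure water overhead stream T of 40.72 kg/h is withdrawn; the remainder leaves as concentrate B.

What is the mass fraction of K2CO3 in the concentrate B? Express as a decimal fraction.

0.8751

K2CO3 is not removed: 450.4×0.796 = 358.52 kg/h of K2CO3 enters B.
Concentrate = 450.4 − 40.72 = 409.68 kg/h.
Mass fraction = 358.52/409.68 = 0.8751.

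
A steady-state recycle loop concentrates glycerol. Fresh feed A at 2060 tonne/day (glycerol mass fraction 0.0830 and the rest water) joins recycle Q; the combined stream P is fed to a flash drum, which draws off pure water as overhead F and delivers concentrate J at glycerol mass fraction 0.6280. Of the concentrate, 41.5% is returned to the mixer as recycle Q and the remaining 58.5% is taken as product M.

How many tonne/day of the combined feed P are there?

Overall glycerol balance (none leaves overhead): glycerol in fresh feed = glycerol in product, i.e. 2060×0.083 = (1−0.415)·J·0.628.
J = 170.98/(0.628×0.585) = 465.4 tonne/day.
Recycle Q = 0.415×465.4 = 193.14 tonne/day.
Combined feed P = 2060 + 193.14 = 2253.1 tonne/day.

2253 tonne/day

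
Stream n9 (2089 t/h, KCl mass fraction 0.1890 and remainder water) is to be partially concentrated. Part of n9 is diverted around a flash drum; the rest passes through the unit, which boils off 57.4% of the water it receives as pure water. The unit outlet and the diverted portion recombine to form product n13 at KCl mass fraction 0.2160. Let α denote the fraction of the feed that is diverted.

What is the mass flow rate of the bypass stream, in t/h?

All 2089×0.189 = 394.82 t/h of KCl reaches n13, so n13 = 394.82/0.216 = 1827.9 t/h and vapour = 261.12 t/h.
The evaporator receives (1−α)·2089 of feed at 0.811 water and removes 0.574 of that water:
0.574×0.811×(1−α)×2089 = 261.12
(1−α) = 261.12/972.46 = 0.2685;  α = 0.7315.
Bypass flow = 0.7315×2089 = 1528.1 t/h.

1528 t/h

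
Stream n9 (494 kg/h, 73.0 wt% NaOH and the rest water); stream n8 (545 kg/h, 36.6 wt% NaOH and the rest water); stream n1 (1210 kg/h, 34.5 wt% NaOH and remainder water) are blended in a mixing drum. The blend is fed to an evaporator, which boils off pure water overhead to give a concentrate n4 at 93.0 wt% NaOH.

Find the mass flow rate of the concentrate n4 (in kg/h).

NaOH entering = 494×0.730 + 545×0.366 + 1210×0.345 = 977.54 kg/h.
All NaOH reports to n4, so n4 = 977.54/0.930 = 1051.1 kg/h.

1051 kg/h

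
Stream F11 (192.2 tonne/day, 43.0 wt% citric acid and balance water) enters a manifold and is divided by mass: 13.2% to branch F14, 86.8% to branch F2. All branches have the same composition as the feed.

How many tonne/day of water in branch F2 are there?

Branch F2 total = 0.868×192.2 = 166.83 tonne/day.
water in F2 = 0.570×166.83 = 95.093 tonne/day.

95.09 tonne/day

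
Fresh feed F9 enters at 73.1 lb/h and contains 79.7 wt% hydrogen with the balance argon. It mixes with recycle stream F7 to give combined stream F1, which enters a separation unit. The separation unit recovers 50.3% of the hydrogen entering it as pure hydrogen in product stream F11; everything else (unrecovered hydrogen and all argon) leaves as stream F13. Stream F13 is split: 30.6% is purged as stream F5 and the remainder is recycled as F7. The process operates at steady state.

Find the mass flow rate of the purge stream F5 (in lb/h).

28.36 lb/h

argon enters only via F9 and leaves only via the purge: 73.1×0.203 = 0.306×(argon in F13), and the separation unit passes all argon, so argon in F1 = argon in F13 = 48.494 lb/h.
hydrogen in F1: m_A = 73.1×0.797 + (1−0.306)·(1−0.503)·m_A, so m_A = 58.261/0.6551 = 88.936 lb/h.
F13 = (1−0.503)×88.936 + 48.494 = 92.696 lb/h.
Purge F5 = 0.306×92.696 = 28.365 lb/h.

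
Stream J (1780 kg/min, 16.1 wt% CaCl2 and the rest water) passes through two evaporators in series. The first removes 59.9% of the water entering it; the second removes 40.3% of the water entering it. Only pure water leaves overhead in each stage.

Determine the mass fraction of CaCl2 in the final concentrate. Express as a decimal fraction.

0.445

water in feed = 1780×0.839 = 1493.4 kg/min.
After stage 1: water left = (1−0.599)×1493.4 = 598.86; stream total = 885.44 kg/min.
After stage 2: water left = (1−0.403)×598.86 = 357.52; final concentrate = 644.1 kg/min.
CaCl2 fraction = 286.58/644.1 = 0.445.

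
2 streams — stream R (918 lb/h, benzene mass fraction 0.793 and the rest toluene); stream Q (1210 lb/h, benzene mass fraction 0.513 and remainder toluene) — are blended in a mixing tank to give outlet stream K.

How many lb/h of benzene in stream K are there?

benzene out = benzene in = 918×0.793 + 1210×0.513 = 1348.7 lb/h.

1349 lb/h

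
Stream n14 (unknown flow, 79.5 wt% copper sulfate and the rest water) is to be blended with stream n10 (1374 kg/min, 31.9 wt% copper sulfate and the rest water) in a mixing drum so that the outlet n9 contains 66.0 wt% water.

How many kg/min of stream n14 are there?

63.42 kg/min

Let n14 be the unknown flow. Total out = 1374 + n14.
water balance: 935.69 + 0.205·n14 = 0.660·(1374 + n14)
(0.205 − 0.660)·n14 = 0.660×1374 − 935.69 = -28.854
n14 = -28.854 / -0.455 = 63.415 kg/min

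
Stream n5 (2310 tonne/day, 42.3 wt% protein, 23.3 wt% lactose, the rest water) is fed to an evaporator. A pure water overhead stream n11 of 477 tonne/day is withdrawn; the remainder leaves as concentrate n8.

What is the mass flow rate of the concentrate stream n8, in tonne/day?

Concentrate = 2310 − 477 = 1833 tonne/day.

1833 tonne/day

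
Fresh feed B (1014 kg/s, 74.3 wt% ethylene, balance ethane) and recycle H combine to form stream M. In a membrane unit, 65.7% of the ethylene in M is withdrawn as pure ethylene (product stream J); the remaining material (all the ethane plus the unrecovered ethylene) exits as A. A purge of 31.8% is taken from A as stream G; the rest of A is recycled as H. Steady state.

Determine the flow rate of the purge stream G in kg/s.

ethane enters only via B and leaves only via the purge: 1014×0.257 = 0.318×(ethane in A), and the membrane unit passes all ethane, so ethane in M = ethane in A = 819.49 kg/s.
ethylene in M: m_A = 1014×0.743 + (1−0.318)·(1−0.657)·m_A, so m_A = 753.4/0.7661 = 983.46 kg/s.
A = (1−0.657)×983.46 + 819.49 = 1156.8 kg/s.
Purge G = 0.318×1156.8 = 367.87 kg/s.

367.9 kg/s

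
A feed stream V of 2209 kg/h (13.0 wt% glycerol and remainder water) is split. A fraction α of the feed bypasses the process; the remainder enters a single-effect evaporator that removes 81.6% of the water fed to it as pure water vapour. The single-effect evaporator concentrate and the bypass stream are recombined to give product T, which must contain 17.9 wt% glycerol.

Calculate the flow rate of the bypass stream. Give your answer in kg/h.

All 2209×0.130 = 287.17 kg/h of glycerol reaches T, so T = 287.17/0.179 = 1604.3 kg/h and vapour = 604.7 kg/h.
The evaporator receives (1−α)·2209 of feed at 0.870 water and removes 0.816 of that water:
0.816×0.870×(1−α)×2209 = 604.7
(1−α) = 604.7/1568.2 = 0.3856;  α = 0.6144.
Bypass flow = 0.6144×2209 = 1357.2 kg/h.

1357 kg/h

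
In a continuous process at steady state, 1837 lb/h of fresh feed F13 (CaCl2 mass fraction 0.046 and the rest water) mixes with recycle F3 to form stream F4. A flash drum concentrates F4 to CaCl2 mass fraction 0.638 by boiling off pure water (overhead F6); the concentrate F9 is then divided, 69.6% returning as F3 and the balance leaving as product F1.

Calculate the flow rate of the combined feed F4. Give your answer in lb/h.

Overall CaCl2 balance (none leaves overhead): CaCl2 in fresh feed = CaCl2 in product, i.e. 1837×0.046 = (1−0.696)·F9·0.638.
F9 = 84.502/(0.638×0.304) = 435.69 lb/h.
Recycle F3 = 0.696×435.69 = 303.24 lb/h.
Combined feed F4 = 1837 + 303.24 = 2140.2 lb/h.

2140 lb/h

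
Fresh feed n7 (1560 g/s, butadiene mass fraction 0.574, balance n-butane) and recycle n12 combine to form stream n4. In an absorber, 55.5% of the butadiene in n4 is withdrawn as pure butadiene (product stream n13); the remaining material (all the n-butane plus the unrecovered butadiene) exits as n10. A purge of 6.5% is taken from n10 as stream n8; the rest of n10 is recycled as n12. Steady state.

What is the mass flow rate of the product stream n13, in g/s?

851.1 g/s

butadiene in n4: m_A = 1560×0.574 + (1−0.065)·(1−0.555)·m_A, so m_A = 895.44/0.5839 = 1533.5 g/s.
Product n13 = 0.555×1533.5 = 851.08 g/s.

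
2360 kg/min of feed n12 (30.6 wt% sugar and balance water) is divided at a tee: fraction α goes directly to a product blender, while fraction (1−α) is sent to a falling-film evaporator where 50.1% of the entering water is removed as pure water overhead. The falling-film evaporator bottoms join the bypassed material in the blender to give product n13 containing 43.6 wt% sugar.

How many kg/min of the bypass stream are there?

All 2360×0.306 = 722.16 kg/min of sugar reaches n13, so n13 = 722.16/0.436 = 1656.3 kg/min and vapour = 703.67 kg/min.
The evaporator receives (1−α)·2360 of feed at 0.694 water and removes 0.501 of that water:
0.501×0.694×(1−α)×2360 = 703.67
(1−α) = 703.67/820.56 = 0.8576;  α = 0.1424.
Bypass flow = 0.1424×2360 = 336.18 kg/min.

336.2 kg/min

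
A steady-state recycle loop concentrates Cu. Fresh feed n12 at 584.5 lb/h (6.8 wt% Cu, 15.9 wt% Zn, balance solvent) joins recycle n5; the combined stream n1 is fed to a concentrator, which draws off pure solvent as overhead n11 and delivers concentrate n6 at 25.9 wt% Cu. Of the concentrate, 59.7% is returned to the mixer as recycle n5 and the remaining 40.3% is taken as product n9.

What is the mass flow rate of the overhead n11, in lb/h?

Overall Cu balance (none leaves overhead): Cu in fresh feed = Cu in product, i.e. 584.5×0.068 = (1−0.597)·n6·0.259.
n6 = 39.746/(0.259×0.403) = 380.79 lb/h.
Recycle n5 = 0.597×380.79 = 227.33 lb/h.
Combined feed n1 = 584.5 + 227.33 = 811.83 lb/h.
Overhead n11 = n1 − n6 = 811.83 − 380.79 = 431.04 lb/h.

431 lb/h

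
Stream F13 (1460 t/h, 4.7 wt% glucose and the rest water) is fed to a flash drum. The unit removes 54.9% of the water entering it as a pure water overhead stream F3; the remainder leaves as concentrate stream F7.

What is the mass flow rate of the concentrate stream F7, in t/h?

water entering = 1460×0.953 = 1391.4 t/h; overhead removed = 0.549×1391.4 = 763.87 t/h.
Concentrate = 1460 − 763.87 = 696.13 t/h.

696.1 t/h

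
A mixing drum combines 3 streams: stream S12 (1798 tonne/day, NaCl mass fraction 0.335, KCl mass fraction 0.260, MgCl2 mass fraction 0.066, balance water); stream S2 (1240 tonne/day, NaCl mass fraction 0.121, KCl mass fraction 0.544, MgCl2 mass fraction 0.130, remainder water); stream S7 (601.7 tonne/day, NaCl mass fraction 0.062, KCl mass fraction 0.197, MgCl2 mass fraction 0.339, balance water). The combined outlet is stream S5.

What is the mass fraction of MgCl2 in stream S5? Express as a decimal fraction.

Total flow out = 1798 + 1240 + 601.7 = 3639.7 tonne/day.
MgCl2 in = 1798×0.066 + 1240×0.130 + 601.7×0.339 = 483.84 tonne/day.
MgCl2 mass fraction in S5 = 483.84/3639.7 = 0.133.

0.133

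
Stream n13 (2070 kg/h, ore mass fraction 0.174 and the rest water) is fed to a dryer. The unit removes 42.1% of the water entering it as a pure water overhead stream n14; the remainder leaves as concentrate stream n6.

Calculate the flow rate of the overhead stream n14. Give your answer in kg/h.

719.8 kg/h

water entering = 2070×0.826 = 1709.8 kg/h; overhead removed = 0.421×1709.8 = 719.83 kg/h.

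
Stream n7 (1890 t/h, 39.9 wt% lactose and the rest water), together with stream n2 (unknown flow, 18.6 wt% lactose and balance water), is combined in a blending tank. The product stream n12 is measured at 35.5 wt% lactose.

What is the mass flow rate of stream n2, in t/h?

Let n2 be the unknown flow. Total out = 1890 + n2.
lactose balance: 754.11 + 0.186·n2 = 0.355·(1890 + n2)
(0.186 − 0.355)·n2 = 0.355×1890 − 754.11 = -83.16
n2 = -83.16 / -0.169 = 492.07 t/h

492.1 t/h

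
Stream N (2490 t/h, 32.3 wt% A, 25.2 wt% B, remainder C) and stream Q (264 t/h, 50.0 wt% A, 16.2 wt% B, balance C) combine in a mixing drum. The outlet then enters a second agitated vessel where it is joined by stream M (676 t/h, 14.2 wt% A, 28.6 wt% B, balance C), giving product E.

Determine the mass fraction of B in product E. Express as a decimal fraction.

Overall, product flow = 3430 t/h.
B in = 2490×0.252 + 264×0.162 + 676×0.286 = 863.58 t/h.
B fraction in E = 0.252.

0.252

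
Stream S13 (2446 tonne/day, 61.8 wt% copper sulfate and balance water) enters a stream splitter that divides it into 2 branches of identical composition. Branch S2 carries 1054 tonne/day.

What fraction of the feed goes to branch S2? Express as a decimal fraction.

Fraction to S2 = 1054/2446 = 0.4309.

0.431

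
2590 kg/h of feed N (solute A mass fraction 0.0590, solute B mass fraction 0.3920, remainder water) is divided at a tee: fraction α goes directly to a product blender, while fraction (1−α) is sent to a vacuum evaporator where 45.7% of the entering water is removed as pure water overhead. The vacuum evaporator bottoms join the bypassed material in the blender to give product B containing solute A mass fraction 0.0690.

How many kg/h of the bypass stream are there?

1094 kg/h

All 2590×0.059 = 152.81 kg/h of solute A reaches B, so B = 152.81/0.069 = 2214.6 kg/h and vapour = 375.36 kg/h.
The evaporator receives (1−α)·2590 of feed at 0.549 water and removes 0.457 of that water:
0.457×0.549×(1−α)×2590 = 375.36
(1−α) = 375.36/649.81 = 0.5776;  α = 0.4224.
Bypass flow = 0.4224×2590 = 1093.9 kg/h.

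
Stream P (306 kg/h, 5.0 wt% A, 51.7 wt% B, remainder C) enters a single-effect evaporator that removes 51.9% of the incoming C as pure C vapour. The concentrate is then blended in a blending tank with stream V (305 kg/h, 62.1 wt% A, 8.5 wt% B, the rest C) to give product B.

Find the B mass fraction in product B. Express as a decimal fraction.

0.340

Vapour removed = 0.519×0.433×306 = 68.766 kg/h; concentrate = 237.23 kg/h.
B reaching the mixer = 158.2 (from concentrate) + 305×0.085 = 184.13 kg/h.
Product flow = 237.23 + 305 = 542.23 kg/h; B fraction = 0.340.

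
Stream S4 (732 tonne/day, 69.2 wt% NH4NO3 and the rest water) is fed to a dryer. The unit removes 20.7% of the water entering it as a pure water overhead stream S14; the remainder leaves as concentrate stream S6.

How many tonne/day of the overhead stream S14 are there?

46.67 tonne/day

water entering = 732×0.308 = 225.46 tonne/day; overhead removed = 0.207×225.46 = 46.669 tonne/day.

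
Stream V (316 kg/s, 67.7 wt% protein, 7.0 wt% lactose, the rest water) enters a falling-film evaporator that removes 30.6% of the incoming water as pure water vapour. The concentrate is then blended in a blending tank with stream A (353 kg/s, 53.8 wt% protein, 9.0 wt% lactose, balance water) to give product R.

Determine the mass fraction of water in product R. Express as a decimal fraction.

0.290

Vapour removed = 0.306×0.253×316 = 24.464 kg/s; concentrate = 291.54 kg/s.
water reaching the mixer = 55.484 (from concentrate) + 353×0.372 = 186.8 kg/s.
Product flow = 291.54 + 353 = 644.54 kg/s; water fraction = 0.290.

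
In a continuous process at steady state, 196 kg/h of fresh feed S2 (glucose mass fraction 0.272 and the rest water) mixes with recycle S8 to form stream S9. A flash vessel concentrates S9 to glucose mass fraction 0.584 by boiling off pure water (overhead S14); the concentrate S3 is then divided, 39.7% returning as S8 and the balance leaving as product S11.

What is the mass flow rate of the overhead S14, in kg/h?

104.7 kg/h

Overall glucose balance (none leaves overhead): glucose in fresh feed = glucose in product, i.e. 196×0.272 = (1−0.397)·S3·0.584.
S3 = 53.312/(0.584×0.603) = 151.39 kg/h.
Recycle S8 = 0.397×151.39 = 60.102 kg/h.
Combined feed S9 = 196 + 60.102 = 256.1 kg/h.
Overhead S14 = S9 − S3 = 256.1 − 151.39 = 104.71 kg/h.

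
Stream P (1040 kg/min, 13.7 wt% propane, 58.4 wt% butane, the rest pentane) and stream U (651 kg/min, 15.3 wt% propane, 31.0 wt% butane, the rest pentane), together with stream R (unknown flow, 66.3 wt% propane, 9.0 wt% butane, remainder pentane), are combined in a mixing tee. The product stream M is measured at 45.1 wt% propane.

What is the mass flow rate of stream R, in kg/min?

Let R be the unknown flow. Total out = 1691 + R.
propane balance: 242.08 + 0.663·R = 0.451·(1691 + R)
(0.663 − 0.451)·R = 0.451×1691 − 242.08 = 520.56
R = 520.56 / 0.212 = 2455.5 kg/min

2455 kg/min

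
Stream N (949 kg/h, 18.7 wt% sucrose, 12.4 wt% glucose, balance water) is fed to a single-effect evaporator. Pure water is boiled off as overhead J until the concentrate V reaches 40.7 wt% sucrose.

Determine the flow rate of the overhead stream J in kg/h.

sucrose is conserved: 949×0.187 = 177.46 kg/h all reports to the concentrate.
Concentrate = 177.46/(target fraction) = 436.03 kg/h.
Overhead = 949 − 436.03 = 512.97 kg/h.

513 kg/h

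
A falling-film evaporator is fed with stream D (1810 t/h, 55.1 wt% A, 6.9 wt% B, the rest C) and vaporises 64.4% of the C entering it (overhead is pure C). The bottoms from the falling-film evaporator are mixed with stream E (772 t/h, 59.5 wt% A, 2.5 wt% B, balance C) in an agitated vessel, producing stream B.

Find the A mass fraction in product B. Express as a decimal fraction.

Vapour removed = 0.644×0.380×1810 = 442.94 t/h; concentrate = 1367.1 t/h.
A reaching the mixer = 997.31 (from concentrate) + 772×0.595 = 1456.7 t/h.
Product flow = 1367.1 + 772 = 2139.1 t/h; A fraction = 0.6810.

0.6810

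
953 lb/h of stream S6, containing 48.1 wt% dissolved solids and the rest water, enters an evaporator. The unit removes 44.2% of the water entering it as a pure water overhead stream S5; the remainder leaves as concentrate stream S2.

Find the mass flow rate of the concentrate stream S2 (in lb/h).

734.4 lb/h

water entering = 953×0.519 = 494.61 lb/h; overhead removed = 0.442×494.61 = 218.62 lb/h.
Concentrate = 953 − 218.62 = 734.38 lb/h.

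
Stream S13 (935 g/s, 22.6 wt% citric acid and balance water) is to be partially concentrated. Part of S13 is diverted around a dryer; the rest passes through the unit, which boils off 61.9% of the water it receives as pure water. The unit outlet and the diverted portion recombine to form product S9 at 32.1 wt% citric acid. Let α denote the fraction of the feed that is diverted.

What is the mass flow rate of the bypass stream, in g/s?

357.4 g/s

All 935×0.226 = 211.31 g/s of citric acid reaches S9, so S9 = 211.31/0.321 = 658.29 g/s and vapour = 276.71 g/s.
The evaporator receives (1−α)·935 of feed at 0.774 water and removes 0.619 of that water:
0.619×0.774×(1−α)×935 = 276.71
(1−α) = 276.71/447.96 = 0.6177;  α = 0.3823.
Bypass flow = 0.3823×935 = 357.44 g/s.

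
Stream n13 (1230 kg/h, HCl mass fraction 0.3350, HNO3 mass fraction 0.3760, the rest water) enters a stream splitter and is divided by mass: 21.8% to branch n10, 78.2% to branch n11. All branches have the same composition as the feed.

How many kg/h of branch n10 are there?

268.1 kg/h

Branch n10 flow = 0.218×1230 = 268.14 kg/h.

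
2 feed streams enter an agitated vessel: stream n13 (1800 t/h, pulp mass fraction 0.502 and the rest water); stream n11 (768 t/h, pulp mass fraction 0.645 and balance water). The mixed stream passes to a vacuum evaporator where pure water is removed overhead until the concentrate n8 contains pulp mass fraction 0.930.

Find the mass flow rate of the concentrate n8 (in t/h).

1504 t/h

pulp entering = 1800×0.502 + 768×0.645 = 1399 t/h.
All pulp reports to n8, so n8 = 1399/0.930 = 1504.3 t/h.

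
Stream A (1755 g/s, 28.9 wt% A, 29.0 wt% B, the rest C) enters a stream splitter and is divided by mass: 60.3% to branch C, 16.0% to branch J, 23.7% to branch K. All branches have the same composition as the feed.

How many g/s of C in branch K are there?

175.1 g/s

Branch K total = 0.237×1755 = 415.94 g/s.
C in K = 0.421×415.94 = 175.11 g/s.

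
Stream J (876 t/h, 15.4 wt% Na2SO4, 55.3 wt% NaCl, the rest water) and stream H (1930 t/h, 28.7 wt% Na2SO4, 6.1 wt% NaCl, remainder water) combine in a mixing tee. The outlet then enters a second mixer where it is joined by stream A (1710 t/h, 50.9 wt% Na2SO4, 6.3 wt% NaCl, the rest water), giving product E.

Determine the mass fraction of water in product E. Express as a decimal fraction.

Overall, product flow = 4516 t/h.
water in = 876×0.293 + 1930×0.652 + 1710×0.428 = 2246.9 t/h.
water fraction in E = 0.4975.

0.4975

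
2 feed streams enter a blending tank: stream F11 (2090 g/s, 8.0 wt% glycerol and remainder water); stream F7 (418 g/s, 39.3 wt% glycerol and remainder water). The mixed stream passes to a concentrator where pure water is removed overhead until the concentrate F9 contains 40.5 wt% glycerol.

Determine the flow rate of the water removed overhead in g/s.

1690 g/s

glycerol entering = 2090×0.080 + 418×0.393 = 331.47 g/s.
All glycerol reports to F9, so F9 = 331.47/0.405 = 818.45 g/s.
Total feed = 2508 g/s; overhead = 2508 − 818.45 = 1689.5 g/s.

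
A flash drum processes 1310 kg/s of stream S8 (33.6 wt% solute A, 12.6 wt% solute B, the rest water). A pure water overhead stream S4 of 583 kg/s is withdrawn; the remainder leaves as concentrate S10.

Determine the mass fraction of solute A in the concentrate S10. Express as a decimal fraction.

0.6054

solute A is not removed: 1310×0.336 = 440.16 kg/s of solute A enters S10.
Concentrate = 1310 − 583 = 727 kg/s.
Mass fraction = 440.16/727 = 0.6054.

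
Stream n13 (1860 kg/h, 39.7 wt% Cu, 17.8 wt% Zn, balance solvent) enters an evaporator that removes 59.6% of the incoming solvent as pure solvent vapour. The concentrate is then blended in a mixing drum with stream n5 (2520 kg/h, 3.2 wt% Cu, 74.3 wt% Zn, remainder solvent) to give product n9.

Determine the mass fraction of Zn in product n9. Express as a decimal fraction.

Vapour removed = 0.596×0.425×1860 = 471.14 kg/h; concentrate = 1388.9 kg/h.
Zn reaching the mixer = 331.08 (from concentrate) + 2520×0.743 = 2203.4 kg/h.
Product flow = 1388.9 + 2520 = 3908.9 kg/h; Zn fraction = 0.564.

0.564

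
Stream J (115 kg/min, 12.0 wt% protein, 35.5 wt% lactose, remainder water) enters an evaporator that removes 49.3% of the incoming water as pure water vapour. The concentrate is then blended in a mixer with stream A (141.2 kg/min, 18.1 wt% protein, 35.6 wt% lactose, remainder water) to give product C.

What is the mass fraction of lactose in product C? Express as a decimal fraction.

0.402

Vapour removed = 0.493×0.525×115 = 29.765 kg/min; concentrate = 85.235 kg/min.
lactose reaching the mixer = 40.825 (from concentrate) + 141.2×0.356 = 91.092 kg/min.
Product flow = 85.235 + 141.2 = 226.44 kg/min; lactose fraction = 0.402.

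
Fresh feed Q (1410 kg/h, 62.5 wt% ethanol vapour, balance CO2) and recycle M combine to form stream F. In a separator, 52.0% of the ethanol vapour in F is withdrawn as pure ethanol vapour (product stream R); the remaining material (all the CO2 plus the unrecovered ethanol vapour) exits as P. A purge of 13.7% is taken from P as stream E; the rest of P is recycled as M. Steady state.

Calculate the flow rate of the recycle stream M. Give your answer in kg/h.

CO2 enters only via Q and leaves only via the purge: 1410×0.375 = 0.137×(CO2 in P), and the separator passes all CO2, so CO2 in F = CO2 in P = 3859.5 kg/h.
ethanol vapour in F: m_A = 1410×0.625 + (1−0.137)·(1−0.520)·m_A, so m_A = 881.25/0.5858 = 1504.5 kg/h.
P = (1−0.520)×1504.5 + 3859.5 = 4581.6 kg/h.
Recycle M = (1−0.137)×4581.6 = 3953.9 kg/h.

3954 kg/h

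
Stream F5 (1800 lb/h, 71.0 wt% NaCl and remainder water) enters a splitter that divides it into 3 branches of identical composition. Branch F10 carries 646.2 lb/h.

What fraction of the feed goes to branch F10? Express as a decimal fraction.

0.359

Fraction to F10 = 646.2/1800 = 0.3590.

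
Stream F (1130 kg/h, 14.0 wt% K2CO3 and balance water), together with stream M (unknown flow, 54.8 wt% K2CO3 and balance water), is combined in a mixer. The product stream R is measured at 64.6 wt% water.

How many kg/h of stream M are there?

Let M be the unknown flow. Total out = 1130 + M.
water balance: 971.8 + 0.452·M = 0.646·(1130 + M)
(0.452 − 0.646)·M = 0.646×1130 − 971.8 = -241.82
M = -241.82 / -0.194 = 1246.5 kg/h

1246 kg/h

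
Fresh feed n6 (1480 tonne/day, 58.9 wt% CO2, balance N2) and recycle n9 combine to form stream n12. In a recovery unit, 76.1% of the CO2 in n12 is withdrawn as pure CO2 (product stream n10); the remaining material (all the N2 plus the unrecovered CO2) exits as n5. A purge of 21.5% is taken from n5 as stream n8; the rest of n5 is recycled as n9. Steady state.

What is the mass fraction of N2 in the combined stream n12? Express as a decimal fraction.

0.725

N2 enters only via n6 and leaves only via the purge: 1480×0.411 = 0.215×(N2 in n5), and the recovery unit passes all N2, so N2 in n12 = N2 in n5 = 2829.2 tonne/day.
CO2 in n12: m_A = 1480×0.589 + (1−0.215)·(1−0.761)·m_A, so m_A = 871.72/0.8124 = 1073 tonne/day.
n12 = 1073 + 2829.2 = 3902.2 tonne/day.
N2 fraction in n12 = 2829.2/3902.2 = 0.725.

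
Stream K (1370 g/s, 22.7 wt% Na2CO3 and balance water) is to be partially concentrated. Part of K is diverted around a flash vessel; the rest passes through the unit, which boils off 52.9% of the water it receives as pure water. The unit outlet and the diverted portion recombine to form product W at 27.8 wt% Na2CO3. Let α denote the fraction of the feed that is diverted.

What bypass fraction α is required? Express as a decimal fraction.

0.551

All 1370×0.227 = 310.99 g/s of Na2CO3 reaches W, so W = 310.99/0.278 = 1118.7 g/s and vapour = 251.33 g/s.
The evaporator receives (1−α)·1370 of feed at 0.773 water and removes 0.529 of that water:
0.529×0.773×(1−α)×1370 = 251.33
(1−α) = 251.33/560.22 = 0.4486;  α = 0.5514.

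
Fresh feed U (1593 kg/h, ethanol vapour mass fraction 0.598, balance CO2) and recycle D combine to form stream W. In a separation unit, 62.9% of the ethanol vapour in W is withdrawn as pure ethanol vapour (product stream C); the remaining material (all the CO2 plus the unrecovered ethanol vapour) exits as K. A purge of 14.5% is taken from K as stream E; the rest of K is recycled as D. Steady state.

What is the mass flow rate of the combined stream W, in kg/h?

5812 kg/h

CO2 enters only via U and leaves only via the purge: 1593×0.402 = 0.145×(CO2 in K), and the separation unit passes all CO2, so CO2 in W = CO2 in K = 4416.5 kg/h.
ethanol vapour in W: m_A = 1593×0.598 + (1−0.145)·(1−0.629)·m_A, so m_A = 952.61/0.6828 = 1395.2 kg/h.
W = 1395.2 + 4416.5 = 5811.6 kg/h.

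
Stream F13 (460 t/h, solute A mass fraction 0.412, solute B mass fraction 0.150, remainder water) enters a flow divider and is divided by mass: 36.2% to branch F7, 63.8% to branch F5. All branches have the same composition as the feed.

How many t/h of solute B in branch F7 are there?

Branch F7 total = 0.362×460 = 166.52 t/h.
solute B in F7 = 0.150×166.52 = 24.978 t/h.

24.98 t/h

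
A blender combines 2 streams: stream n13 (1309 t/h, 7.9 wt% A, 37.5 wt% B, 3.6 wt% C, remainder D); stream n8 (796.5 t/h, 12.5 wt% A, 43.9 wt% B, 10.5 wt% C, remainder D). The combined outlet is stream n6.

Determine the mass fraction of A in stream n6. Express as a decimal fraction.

Total flow out = 1309 + 796.5 = 2105.5 t/h.
A in = 1309×0.079 + 796.5×0.125 = 202.97 t/h.
A mass fraction in n6 = 202.97/2105.5 = 0.0964.

0.0964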